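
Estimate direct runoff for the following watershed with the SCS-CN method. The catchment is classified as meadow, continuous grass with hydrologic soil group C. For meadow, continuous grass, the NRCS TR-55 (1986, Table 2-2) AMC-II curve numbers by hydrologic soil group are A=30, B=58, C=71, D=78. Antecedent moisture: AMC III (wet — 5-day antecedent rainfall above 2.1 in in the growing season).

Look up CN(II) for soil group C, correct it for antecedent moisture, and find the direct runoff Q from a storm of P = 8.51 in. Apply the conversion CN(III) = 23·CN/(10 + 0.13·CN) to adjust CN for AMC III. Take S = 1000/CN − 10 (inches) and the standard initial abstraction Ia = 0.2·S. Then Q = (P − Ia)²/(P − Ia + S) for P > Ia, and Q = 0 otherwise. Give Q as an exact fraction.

Q = 1773379612489/264820833900 in ≈ 6.697 in

NRCS table: meadow, continuous grass, soil group C → CN(II) = 71
Wet (AMC III): CN(III) = 23·71/(10 + 0.13·71) = 1633/(1923/100) = 163300/1923 ≈ 84.919
Retention S: 1000/CN − 10 with CN=84.919 → S = 2900/1633 ≈ 1.776 in
Ia = 0.2S: 0.2·1.776 = 0.355 in (exactly 580/1633)
P − Ia = 8.510 − 0.355 = 1331683/163300 ≈ 8.155 in (> 0, runoff occurs)
Q = (1331683/163300)²/((1331683/163300) + 2900/1633) = (1773379612489/26666890000)/(1621683/163300) = 1773379612489/264820833900 in ≈ 6.697 in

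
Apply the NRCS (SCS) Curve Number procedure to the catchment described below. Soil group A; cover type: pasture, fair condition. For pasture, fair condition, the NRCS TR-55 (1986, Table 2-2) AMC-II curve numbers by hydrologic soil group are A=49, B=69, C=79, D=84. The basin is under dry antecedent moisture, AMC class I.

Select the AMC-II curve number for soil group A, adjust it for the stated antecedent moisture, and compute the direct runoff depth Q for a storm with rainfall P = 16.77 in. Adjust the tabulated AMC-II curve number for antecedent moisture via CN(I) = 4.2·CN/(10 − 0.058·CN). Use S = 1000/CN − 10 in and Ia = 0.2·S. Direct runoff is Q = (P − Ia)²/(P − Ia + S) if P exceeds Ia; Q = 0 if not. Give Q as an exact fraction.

Q = 164195954521/43053737300 in ≈ 3.814 in

NRCS table: pasture, fair condition, soil group A → CN(II) = 49
Dry (AMC I): CN(I) = 4.2·49/(10 − 0.058·49) = (1029/5)/(3579/500) = 34300/1193 ≈ 28.751
Retention S: 1000/CN − 10 with CN=28.751 → S = 8500/343 ≈ 24.781 in
Ia = 0.2S: 0.2·24.781 = 4.956 in (exactly 1700/343)
Excess rainfall: 16.770 − 4.956 = 11.814 in; P > Ia so Q > 0
Q = (405211/34300)²/((405211/34300) + 8500/343) = (164195954521/1176490000)/(1255211/34300) = 164195954521/43053737300 in ≈ 3.814 in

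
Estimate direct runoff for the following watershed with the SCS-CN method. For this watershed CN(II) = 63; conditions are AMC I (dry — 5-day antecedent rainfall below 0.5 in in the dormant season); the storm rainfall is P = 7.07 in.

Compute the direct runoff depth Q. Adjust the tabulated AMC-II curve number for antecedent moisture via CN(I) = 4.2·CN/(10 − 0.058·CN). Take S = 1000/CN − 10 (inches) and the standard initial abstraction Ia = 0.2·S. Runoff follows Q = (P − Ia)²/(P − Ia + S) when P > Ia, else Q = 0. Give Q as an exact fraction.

Q = 319633060321/319552260300 in ≈ 1.000 in

Adjust CN=63 to AMC I: 4.2·63/(10 − 0.058·63) → (1323/5) ÷ (3173/500) = 132300/3173 ≈ 41.696
Retention S: 1000/CN − 10 with CN=41.696 → S = 18500/1323 ≈ 13.983 in
Initial abstraction Ia = S/5 = (18500/1323)/5 = 3700/1323 ≈ 2.797 in
Excess rainfall: 7.070 − 2.797 = 4.273 in; P > Ia so Q > 0
Runoff Q = (P−Ia)²/(P−Ia+S) = (4.273)²/(4.273+13.983) = 319633060321/319552260300 ≈ 1.000 in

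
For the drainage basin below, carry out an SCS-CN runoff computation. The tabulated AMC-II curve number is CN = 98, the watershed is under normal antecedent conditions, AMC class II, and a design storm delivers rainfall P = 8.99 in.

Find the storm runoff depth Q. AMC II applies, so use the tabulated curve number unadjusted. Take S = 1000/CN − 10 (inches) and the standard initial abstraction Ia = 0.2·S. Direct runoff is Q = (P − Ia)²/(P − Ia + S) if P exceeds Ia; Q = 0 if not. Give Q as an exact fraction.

Q = 1922910201/219769900 in ≈ 8.750 in

AMC II — tabulated CN = 98 applies directly.
Max retention: S = 1000/98 − 10 = 10/49 in (≈ 0.204 in)
Initial abstraction Ia = S/5 = (10/49)/5 = 2/49 ≈ 0.041 in
Since P=8.990 > Ia=0.041: effective rainfall P−Ia = 43851/4900 in
Runoff Q = (P−Ia)²/(P−Ia+S) = (8.949)²/(8.949+0.204) = 1922910201/219769900 ≈ 8.750 in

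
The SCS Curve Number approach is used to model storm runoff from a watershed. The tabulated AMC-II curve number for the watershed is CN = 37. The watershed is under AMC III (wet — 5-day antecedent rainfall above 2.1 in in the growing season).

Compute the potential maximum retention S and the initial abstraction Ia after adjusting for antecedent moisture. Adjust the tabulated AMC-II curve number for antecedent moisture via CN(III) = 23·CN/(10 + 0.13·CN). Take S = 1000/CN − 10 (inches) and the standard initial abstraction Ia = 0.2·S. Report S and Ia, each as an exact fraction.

Wet (AMC III): CN(III) = 23·37/(10 + 0.13·37) = 851/(1481/100) = 85100/1481 ≈ 57.461
S = 1000/(85100/1481) − 10 = 6300/851 in ≈ 7.403 in
Ia = 0.2S: 0.2·7.403 = 1.481 in (exactly 1260/851)

S = 6300/851 in ≈ 7.403 in; Ia = 1260/851 in ≈ 1.481 in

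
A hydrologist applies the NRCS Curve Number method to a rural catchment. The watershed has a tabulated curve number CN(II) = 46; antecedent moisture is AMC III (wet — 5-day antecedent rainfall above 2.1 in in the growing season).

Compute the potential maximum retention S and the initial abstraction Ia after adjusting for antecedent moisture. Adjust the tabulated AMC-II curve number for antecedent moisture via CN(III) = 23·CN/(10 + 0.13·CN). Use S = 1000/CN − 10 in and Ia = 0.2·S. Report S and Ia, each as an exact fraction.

Wet (AMC III): CN(III) = 23·46/(10 + 0.13·46) = 1058/(799/50) = 52900/799 ≈ 66.208
Retention S: 1000/CN − 10 with CN=66.208 → S = 2700/529 ≈ 5.104 in
Ia = 0.2·(2700/529) = 540/529 in ≈ 1.021 in

S = 2700/529 in ≈ 5.104 in; Ia = 540/529 in ≈ 1.021 in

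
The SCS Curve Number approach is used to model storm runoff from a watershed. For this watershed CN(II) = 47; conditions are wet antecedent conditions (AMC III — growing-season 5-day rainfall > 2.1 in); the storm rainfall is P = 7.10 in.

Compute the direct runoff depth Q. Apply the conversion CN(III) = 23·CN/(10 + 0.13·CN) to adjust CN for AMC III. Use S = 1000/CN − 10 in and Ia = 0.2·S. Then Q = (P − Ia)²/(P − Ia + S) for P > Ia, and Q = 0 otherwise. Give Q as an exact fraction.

CN(III) from CN(II)=47: (23·47)/(10 + 0.13·47) = 108100/1611 ≈ 67.101
Max retention: S = 1000/(108100/1611) − 10 = 5300/1081 in (≈ 4.903 in)
Ia = 0.2·(5300/1081) = 1060/1081 in ≈ 0.981 in
Since P=7.100 > Ia=0.981: effective rainfall P−Ia = 66151/10810 in
Q = (66151/10810)²/((66151/10810) + 5300/1081) = (4375954801/116856100)/(119151/10810) = 4375954801/1288022310 in ≈ 3.397 in

Q = 4375954801/1288022310 in ≈ 3.397 in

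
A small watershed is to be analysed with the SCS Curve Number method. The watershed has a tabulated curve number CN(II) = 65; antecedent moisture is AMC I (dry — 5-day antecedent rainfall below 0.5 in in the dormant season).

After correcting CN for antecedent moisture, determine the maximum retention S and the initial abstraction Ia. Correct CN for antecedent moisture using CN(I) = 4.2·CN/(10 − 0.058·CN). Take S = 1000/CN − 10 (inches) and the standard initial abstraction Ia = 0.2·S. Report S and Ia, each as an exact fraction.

Dry (AMC I): CN(I) = 4.2·65/(10 − 0.058·65) = 273/(623/100) = 3900/89 ≈ 43.820
Max retention: S = 1000/(3900/89) − 10 = 500/39 in (≈ 12.821 in)
Initial abstraction Ia = S/5 = (500/39)/5 = 100/39 ≈ 2.564 in

S = 500/39 in ≈ 12.821 in; Ia = 100/39 in ≈ 2.564 in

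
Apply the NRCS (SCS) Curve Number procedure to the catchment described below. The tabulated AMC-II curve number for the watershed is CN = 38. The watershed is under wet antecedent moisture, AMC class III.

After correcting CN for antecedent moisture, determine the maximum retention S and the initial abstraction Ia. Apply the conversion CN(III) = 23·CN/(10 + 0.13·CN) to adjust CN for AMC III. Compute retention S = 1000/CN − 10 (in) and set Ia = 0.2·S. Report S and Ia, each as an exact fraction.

Adjust CN=38 to AMC III: 23·38/(10 + 0.13·38) → 874 ÷ (747/50) = 43700/747 ≈ 58.501
Retention S: 1000/CN − 10 with CN=58.501 → S = 3100/437 ≈ 7.094 in
Ia = 0.2·(3100/437) = 620/437 in ≈ 1.419 in

S = 3100/437 in ≈ 7.094 in; Ia = 620/437 in ≈ 1.419 in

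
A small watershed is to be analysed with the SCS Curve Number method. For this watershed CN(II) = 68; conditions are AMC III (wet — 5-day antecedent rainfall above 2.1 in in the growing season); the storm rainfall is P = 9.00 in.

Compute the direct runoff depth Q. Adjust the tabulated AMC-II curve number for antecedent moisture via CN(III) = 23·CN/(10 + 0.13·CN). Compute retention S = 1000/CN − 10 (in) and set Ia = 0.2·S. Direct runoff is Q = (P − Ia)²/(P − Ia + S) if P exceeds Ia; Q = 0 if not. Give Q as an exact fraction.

Wet (AMC III): CN(III) = 23·68/(10 + 0.13·68) = 1564/(471/25) = 39100/471 ≈ 83.015
S = 1000/(39100/471) − 10 = 800/391 in ≈ 2.046 in
Ia = 0.2S: 0.2·2.046 = 0.409 in (exactly 160/391)
P − Ia = 9.000 − 0.409 = 3359/391 ≈ 8.591 in (> 0, runoff occurs)
Runoff Q = (P−Ia)²/(P−Ia+S) = (8.591)²/(8.591+2.046) = 11282881/1626169 ≈ 6.938 in

Q = 11282881/1626169 in ≈ 6.938 in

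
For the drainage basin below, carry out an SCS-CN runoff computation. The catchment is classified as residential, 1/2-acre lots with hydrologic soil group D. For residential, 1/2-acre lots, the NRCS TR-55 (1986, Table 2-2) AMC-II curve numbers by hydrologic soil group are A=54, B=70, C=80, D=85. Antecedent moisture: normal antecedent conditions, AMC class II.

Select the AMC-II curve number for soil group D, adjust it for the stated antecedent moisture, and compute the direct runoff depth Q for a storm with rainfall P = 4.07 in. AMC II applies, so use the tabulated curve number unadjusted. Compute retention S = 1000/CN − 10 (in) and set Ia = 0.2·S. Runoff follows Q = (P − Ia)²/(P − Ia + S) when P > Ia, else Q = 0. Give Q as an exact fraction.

Q = 39929761/15842300 in ≈ 2.520 in

NRCS table: residential, 1/2-acre lots, soil group D → CN(II) = 85
Average conditions: CN = 85 (no AMC adjustment).
S = 1000/85 − 10 = 30/17 in ≈ 1.765 in
Ia = 0.2S: 0.2·1.765 = 0.353 in (exactly 6/17)
P − Ia = 4.070 − 0.353 = 6319/1700 ≈ 3.717 in (> 0, runoff occurs)
Q: (6319/1700)² ÷ (9319/1700) = 39929761/15842300 in (≈ 2.520 in)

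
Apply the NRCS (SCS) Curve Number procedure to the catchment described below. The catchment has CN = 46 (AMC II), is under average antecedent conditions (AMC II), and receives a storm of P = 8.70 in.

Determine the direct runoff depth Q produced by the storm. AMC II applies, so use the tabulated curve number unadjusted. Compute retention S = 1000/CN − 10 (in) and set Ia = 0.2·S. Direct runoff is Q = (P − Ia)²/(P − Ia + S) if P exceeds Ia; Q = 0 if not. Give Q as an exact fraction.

Q = 711507/319010 in ≈ 2.230 in

Average conditions: CN = 46 (no AMC adjustment).
Max retention: S = 1000/46 − 10 = 270/23 in (≈ 11.739 in)
Initial abstraction Ia = S/5 = (270/23)/5 = 54/23 ≈ 2.348 in
P − Ia = 8.700 − 2.348 = 1461/230 ≈ 6.352 in (> 0, runoff occurs)
Runoff Q = (P−Ia)²/(P−Ia+S) = (6.352)²/(6.352+11.739) = 711507/319010 ≈ 2.230 in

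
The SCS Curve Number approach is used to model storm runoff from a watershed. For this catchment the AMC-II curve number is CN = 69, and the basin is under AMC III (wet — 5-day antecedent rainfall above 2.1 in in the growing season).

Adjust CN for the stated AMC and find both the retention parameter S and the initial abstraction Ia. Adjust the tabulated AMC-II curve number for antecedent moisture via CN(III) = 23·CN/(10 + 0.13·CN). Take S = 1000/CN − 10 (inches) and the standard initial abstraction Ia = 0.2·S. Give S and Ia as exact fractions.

Wet (AMC III): CN(III) = 23·69/(10 + 0.13·69) = 1587/(1897/100) = 158700/1897 ≈ 83.658
Max retention: S = 1000/(158700/1897) − 10 = 3100/1587 in (≈ 1.953 in)
Initial abstraction Ia = S/5 = (3100/1587)/5 = 620/1587 ≈ 0.391 in

S = 3100/1587 in ≈ 1.953 in; Ia = 620/1587 in ≈ 0.391 in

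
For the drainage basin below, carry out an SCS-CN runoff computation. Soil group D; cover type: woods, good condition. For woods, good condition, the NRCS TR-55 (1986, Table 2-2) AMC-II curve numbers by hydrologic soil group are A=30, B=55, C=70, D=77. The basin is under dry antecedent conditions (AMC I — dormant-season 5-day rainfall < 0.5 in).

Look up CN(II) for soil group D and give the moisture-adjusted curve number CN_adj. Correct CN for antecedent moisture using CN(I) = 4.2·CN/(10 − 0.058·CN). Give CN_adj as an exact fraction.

CN_adj = 161700/2767 ≈ 58.439

NRCS table: woods, good condition, soil group D → CN(II) = 77
Adjust CN=77 to AMC I: 4.2·77/(10 − 0.058·77) → (1617/5) ÷ (2767/500) = 161700/2767 ≈ 58.439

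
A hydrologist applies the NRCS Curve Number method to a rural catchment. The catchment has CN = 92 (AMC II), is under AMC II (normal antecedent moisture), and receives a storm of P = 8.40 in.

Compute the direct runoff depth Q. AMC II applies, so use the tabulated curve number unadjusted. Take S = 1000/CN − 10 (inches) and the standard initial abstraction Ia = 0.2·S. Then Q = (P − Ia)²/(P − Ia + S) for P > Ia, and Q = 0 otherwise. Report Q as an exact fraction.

Average conditions: CN = 92 (no AMC adjustment).
S = 1000/92 − 10 = 20/23 in ≈ 0.870 in
Ia = 0.2S: 0.2·0.870 = 0.174 in (exactly 4/23)
Excess rainfall: 8.400 − 0.174 = 8.226 in; P > Ia so Q > 0
Runoff Q = (P−Ia)²/(P−Ia+S) = (8.226)²/(8.226+0.870) = 447458/60145 ≈ 7.440 in

Q = 447458/60145 in ≈ 7.440 in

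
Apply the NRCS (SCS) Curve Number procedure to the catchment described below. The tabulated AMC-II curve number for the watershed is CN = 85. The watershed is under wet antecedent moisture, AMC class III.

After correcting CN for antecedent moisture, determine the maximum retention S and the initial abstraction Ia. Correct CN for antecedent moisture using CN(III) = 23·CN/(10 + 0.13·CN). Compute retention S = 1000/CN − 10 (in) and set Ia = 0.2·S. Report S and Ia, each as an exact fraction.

S = 300/391 in ≈ 0.767 in; Ia = 60/391 in ≈ 0.153 in

Adjust CN=85 to AMC III: 23·85/(10 + 0.13·85) → 1955 ÷ (421/20) = 39100/421 ≈ 92.874
Retention S: 1000/CN − 10 with CN=92.874 → S = 300/391 ≈ 0.767 in
Ia = 0.2·(300/391) = 60/391 in ≈ 0.153 in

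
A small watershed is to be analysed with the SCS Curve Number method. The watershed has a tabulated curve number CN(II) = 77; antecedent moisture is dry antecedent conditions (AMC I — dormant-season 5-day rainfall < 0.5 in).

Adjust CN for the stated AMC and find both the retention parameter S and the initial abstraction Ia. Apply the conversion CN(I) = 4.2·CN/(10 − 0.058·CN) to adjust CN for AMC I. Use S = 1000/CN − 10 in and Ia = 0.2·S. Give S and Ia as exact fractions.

Dry (AMC I): CN(I) = 4.2·77/(10 − 0.058·77) = (1617/5)/(2767/500) = 161700/2767 ≈ 58.439
Max retention: S = 1000/(161700/2767) − 10 = 11500/1617 in (≈ 7.112 in)
Initial abstraction Ia = S/5 = (11500/1617)/5 = 2300/1617 ≈ 1.422 in

S = 11500/1617 in ≈ 7.112 in; Ia = 2300/1617 in ≈ 1.422 in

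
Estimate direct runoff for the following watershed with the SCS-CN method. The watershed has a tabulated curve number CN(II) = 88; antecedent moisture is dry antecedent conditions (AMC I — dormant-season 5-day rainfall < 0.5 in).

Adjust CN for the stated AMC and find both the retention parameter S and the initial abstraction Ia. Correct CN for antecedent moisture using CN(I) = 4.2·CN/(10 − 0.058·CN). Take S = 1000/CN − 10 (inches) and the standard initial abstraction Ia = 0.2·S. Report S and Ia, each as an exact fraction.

S = 250/77 in ≈ 3.247 in; Ia = 50/77 in ≈ 0.649 in

CN(I) from CN(II)=88: (4.2·88)/(10 − 0.058·88) = 3850/51 ≈ 75.490
S = 1000/(3850/51) − 10 = 250/77 in ≈ 3.247 in
Ia = 0.2S: 0.2·3.247 = 0.649 in (exactly 50/77)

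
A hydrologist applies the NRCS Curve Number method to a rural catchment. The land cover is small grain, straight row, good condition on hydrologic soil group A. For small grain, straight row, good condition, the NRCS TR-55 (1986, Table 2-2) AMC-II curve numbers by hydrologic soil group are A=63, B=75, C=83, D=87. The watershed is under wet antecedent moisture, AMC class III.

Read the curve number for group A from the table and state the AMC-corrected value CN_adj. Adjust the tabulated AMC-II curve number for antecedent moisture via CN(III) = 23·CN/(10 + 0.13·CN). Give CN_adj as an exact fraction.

NRCS table: small grain, straight row, good condition, soil group A → CN(II) = 63
Adjust CN=63 to AMC III: 23·63/(10 + 0.13·63) → 1449 ÷ (1819/100) = 144900/1819 ≈ 79.659

CN_adj = 144900/1819 ≈ 79.659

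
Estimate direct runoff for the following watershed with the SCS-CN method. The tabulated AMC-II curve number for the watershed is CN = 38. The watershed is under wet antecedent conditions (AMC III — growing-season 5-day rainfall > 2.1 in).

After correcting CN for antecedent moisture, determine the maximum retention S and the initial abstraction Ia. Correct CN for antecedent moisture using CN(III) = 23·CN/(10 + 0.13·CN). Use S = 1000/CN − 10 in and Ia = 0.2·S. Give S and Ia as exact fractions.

S = 3100/437 in ≈ 7.094 in; Ia = 620/437 in ≈ 1.419 in

Wet (AMC III): CN(III) = 23·38/(10 + 0.13·38) = 874/(747/50) = 43700/747 ≈ 58.501
Max retention: S = 1000/(43700/747) − 10 = 3100/437 in (≈ 7.094 in)
Ia = 0.2S: 0.2·7.094 = 1.419 in (exactly 620/437)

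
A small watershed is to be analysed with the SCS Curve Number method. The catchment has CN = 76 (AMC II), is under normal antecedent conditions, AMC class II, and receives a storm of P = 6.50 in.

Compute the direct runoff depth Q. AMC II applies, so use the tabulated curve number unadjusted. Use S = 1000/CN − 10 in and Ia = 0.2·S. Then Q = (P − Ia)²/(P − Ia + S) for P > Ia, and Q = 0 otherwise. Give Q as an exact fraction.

Q = 49729/13034 in ≈ 3.815 in

Average conditions: CN = 76 (no AMC adjustment).
Retention S: 1000/CN − 10 with CN=76.000 → S = 60/19 ≈ 3.158 in
Initial abstraction Ia = S/5 = (60/19)/5 = 12/19 ≈ 0.632 in
Excess rainfall: 6.500 − 0.632 = 5.868 in; P > Ia so Q > 0
Q: (223/38)² ÷ (343/38) = 49729/13034 in (≈ 3.815 in)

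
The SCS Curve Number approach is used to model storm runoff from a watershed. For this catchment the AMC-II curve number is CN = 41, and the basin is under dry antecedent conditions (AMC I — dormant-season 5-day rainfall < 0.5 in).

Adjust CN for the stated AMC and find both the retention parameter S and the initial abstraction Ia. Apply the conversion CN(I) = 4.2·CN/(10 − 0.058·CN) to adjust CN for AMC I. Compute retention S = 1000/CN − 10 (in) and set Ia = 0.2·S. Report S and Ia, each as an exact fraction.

S = 29500/861 in ≈ 34.262 in; Ia = 5900/861 in ≈ 6.852 in

CN(I) from CN(II)=41: (4.2·41)/(10 − 0.058·41) = 86100/3811 ≈ 22.592
Max retention: S = 1000/(86100/3811) − 10 = 29500/861 in (≈ 34.262 in)
Initial abstraction Ia = S/5 = (29500/861)/5 = 5900/861 ≈ 6.852 in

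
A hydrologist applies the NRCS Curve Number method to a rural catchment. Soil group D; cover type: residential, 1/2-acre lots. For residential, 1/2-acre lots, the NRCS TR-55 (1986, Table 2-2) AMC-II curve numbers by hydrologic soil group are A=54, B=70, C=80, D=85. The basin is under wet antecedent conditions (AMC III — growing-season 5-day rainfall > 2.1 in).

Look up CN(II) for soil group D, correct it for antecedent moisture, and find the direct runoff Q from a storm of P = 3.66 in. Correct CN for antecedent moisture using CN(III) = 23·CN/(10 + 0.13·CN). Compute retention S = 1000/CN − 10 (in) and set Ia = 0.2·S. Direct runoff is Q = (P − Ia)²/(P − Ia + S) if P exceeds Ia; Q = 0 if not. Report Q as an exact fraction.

Q = 1566504603/544487050 in ≈ 2.877 in

NRCS table: residential, 1/2-acre lots, soil group D → CN(II) = 85
Wet (AMC III): CN(III) = 23·85/(10 + 0.13·85) = 1955/(421/20) = 39100/421 ≈ 92.874
Max retention: S = 1000/(39100/421) − 10 = 300/391 in (≈ 0.767 in)
Initial abstraction Ia = S/5 = (300/391)/5 = 60/391 ≈ 0.153 in
Excess rainfall: 3.660 − 0.153 = 3.507 in; P > Ia so Q > 0
Q = (68553/19550)²/((68553/19550) + 300/391) = (4699513809/382202500)/(83553/19550) = 1566504603/544487050 in ≈ 2.877 in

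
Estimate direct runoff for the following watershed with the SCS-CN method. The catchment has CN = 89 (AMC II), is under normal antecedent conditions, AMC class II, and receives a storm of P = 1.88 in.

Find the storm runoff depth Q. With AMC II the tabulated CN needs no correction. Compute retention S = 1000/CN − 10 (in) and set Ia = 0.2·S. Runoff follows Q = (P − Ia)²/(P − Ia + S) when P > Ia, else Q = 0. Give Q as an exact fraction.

CN(II) = 89; AMC II needs no correction.
S = 1000/89 − 10 = 110/89 in ≈ 1.236 in
Ia = 0.2S: 0.2·1.236 = 0.247 in (exactly 22/89)
Excess rainfall: 1.880 − 0.247 = 1.633 in; P > Ia so Q > 0
Q = (3633/2225)²/((3633/2225) + 110/89) = (13198689/4950625)/(6383/2225) = 13198689/14202175 in ≈ 0.929 in

Q = 13198689/14202175 in ≈ 0.929 in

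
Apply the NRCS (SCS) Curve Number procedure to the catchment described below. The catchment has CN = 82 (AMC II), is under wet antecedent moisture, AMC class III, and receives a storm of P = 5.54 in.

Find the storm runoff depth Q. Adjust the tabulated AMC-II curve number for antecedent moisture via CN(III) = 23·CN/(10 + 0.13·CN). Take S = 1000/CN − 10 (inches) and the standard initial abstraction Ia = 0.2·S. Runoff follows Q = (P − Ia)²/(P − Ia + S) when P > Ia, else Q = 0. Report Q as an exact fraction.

Q = 63610388521/14013498650 in ≈ 4.539 in

Adjust CN=82 to AMC III: 23·82/(10 + 0.13·82) → 1886 ÷ (1033/50) = 94300/1033 ≈ 91.288
Retention S: 1000/CN − 10 with CN=91.288 → S = 900/943 ≈ 0.954 in
Ia = 0.2·(900/943) = 180/943 in ≈ 0.191 in
Excess rainfall: 5.540 − 0.191 = 5.349 in; P > Ia so Q > 0
Q: (252211/47150)² ÷ (297211/47150) = 63610388521/14013498650 in (≈ 4.539 in)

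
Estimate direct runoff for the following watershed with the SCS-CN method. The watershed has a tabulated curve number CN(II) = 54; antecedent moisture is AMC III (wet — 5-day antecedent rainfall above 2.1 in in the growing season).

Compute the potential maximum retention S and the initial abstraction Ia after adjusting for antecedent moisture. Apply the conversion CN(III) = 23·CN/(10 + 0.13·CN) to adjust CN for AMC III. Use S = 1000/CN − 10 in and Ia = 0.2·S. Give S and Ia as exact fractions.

S = 100/27 in ≈ 3.704 in; Ia = 20/27 in ≈ 0.741 in

CN(III) from CN(II)=54: (23·54)/(10 + 0.13·54) = 2700/37 ≈ 72.973
Retention S: 1000/CN − 10 with CN=72.973 → S = 100/27 ≈ 3.704 in
Ia = 0.2S: 0.2·3.704 = 0.741 in (exactly 20/27)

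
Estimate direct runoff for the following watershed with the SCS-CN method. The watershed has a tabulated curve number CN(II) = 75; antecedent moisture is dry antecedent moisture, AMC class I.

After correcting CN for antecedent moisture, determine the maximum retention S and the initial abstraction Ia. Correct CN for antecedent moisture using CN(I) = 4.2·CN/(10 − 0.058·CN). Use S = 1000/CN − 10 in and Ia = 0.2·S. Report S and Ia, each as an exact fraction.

CN(I) from CN(II)=75: (4.2·75)/(10 − 0.058·75) = 6300/113 ≈ 55.752
S = 1000/(6300/113) − 10 = 500/63 in ≈ 7.937 in
Ia = 0.2S: 0.2·7.937 = 1.587 in (exactly 100/63)

S = 500/63 in ≈ 7.937 in; Ia = 100/63 in ≈ 1.587 in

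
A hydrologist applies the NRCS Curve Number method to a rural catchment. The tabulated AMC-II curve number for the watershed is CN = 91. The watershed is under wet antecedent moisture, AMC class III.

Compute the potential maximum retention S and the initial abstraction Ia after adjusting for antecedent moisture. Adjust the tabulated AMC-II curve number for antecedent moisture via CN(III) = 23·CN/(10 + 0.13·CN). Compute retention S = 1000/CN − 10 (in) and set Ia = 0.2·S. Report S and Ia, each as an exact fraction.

Wet (AMC III): CN(III) = 23·91/(10 + 0.13·91) = 2093/(2183/100) = 209300/2183 ≈ 95.877
Retention S: 1000/CN − 10 with CN=95.877 → S = 900/2093 ≈ 0.430 in
Ia = 0.2S: 0.2·0.430 = 0.086 in (exactly 180/2093)

S = 900/2093 in ≈ 0.430 in; Ia = 180/2093 in ≈ 0.086 in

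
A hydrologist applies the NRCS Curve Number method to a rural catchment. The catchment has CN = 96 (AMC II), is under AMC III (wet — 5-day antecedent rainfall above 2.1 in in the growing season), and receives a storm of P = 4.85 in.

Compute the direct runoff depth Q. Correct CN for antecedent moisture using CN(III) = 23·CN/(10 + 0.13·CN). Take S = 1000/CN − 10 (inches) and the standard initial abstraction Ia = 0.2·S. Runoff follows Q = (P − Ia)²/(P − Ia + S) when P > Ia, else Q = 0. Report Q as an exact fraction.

Q = 44129449/9512340 in ≈ 4.639 in

Wet (AMC III): CN(III) = 23·96/(10 + 0.13·96) = 2208/(562/25) = 27600/281 ≈ 98.221
S = 1000/(27600/281) − 10 = 25/138 in ≈ 0.181 in
Initial abstraction Ia = S/5 = (25/138)/5 = 5/138 ≈ 0.036 in
Since P=4.850 > Ia=0.036: effective rainfall P−Ia = 6643/1380 in
Runoff Q = (P−Ia)²/(P−Ia+S) = (4.814)²/(4.814+0.181) = 44129449/9512340 ≈ 4.639 in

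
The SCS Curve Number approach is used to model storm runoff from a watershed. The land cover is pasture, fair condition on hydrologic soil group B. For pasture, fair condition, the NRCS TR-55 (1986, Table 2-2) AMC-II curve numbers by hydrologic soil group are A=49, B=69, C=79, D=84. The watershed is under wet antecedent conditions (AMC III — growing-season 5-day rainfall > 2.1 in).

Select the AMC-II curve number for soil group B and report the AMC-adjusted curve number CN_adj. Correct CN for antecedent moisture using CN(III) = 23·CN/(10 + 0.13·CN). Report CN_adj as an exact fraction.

NRCS table: pasture, fair condition, soil group B → CN(II) = 69
Wet (AMC III): CN(III) = 23·69/(10 + 0.13·69) = 1587/(1897/100) = 158700/1897 ≈ 83.658

CN_adj = 158700/1897 ≈ 83.658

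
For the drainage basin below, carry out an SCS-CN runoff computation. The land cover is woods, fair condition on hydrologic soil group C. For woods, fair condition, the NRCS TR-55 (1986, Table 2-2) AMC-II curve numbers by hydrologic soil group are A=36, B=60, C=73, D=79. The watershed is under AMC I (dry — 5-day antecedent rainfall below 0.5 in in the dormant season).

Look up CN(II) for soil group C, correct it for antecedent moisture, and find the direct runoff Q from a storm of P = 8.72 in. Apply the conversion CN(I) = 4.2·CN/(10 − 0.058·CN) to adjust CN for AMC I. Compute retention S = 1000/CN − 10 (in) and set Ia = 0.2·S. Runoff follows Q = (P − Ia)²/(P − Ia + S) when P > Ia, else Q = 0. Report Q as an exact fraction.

NRCS table: woods, fair condition, soil group C → CN(II) = 73
Dry (AMC I): CN(I) = 4.2·73/(10 − 0.058·73) = (1533/5)/(2883/500) = 51100/961 ≈ 53.174
Max retention: S = 1000/(51100/961) − 10 = 4500/511 in (≈ 8.806 in)
Initial abstraction Ia = S/5 = (4500/511)/5 = 900/511 ≈ 1.761 in
P − Ia = 8.720 − 1.761 = 88898/12775 ≈ 6.959 in (> 0, runoff occurs)
Runoff Q = (P−Ia)²/(P−Ia+S) = (6.959)²/(6.959+8.806) = 3951427202/1286429725 ≈ 3.072 in

Q = 3951427202/1286429725 in ≈ 3.072 in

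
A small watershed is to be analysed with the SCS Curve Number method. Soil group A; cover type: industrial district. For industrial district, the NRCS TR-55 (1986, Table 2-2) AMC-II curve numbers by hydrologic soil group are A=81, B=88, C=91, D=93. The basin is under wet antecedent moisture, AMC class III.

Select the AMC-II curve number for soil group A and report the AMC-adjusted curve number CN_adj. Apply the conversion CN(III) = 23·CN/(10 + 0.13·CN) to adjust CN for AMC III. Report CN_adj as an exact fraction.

CN_adj = 186300/2053 ≈ 90.745

NRCS table: industrial district, soil group A → CN(II) = 81
CN(III) from CN(II)=81: (23·81)/(10 + 0.13·81) = 186300/2053 ≈ 90.745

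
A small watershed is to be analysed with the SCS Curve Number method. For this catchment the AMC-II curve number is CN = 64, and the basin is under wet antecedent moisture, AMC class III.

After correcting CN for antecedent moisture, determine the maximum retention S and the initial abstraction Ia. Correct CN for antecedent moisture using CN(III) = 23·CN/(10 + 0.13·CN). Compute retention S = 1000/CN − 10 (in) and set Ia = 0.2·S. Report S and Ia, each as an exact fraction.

S = 225/92 in ≈ 2.446 in; Ia = 45/92 in ≈ 0.489 in

Wet (AMC III): CN(III) = 23·64/(10 + 0.13·64) = 1472/(458/25) = 18400/229 ≈ 80.349
Retention S: 1000/CN − 10 with CN=80.349 → S = 225/92 ≈ 2.446 in
Ia = 0.2S: 0.2·2.446 = 0.489 in (exactly 45/92)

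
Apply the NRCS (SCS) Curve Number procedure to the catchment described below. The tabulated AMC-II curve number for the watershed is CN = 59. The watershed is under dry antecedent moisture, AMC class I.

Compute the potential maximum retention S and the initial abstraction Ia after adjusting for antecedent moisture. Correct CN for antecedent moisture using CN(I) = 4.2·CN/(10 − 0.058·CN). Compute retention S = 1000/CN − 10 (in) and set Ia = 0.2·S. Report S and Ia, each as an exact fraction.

Dry (AMC I): CN(I) = 4.2·59/(10 − 0.058·59) = (1239/5)/(3289/500) = 123900/3289 ≈ 37.671
Max retention: S = 1000/(123900/3289) − 10 = 20500/1239 in (≈ 16.546 in)
Initial abstraction Ia = S/5 = (20500/1239)/5 = 4100/1239 ≈ 3.309 in

S = 20500/1239 in ≈ 16.546 in; Ia = 4100/1239 in ≈ 3.309 in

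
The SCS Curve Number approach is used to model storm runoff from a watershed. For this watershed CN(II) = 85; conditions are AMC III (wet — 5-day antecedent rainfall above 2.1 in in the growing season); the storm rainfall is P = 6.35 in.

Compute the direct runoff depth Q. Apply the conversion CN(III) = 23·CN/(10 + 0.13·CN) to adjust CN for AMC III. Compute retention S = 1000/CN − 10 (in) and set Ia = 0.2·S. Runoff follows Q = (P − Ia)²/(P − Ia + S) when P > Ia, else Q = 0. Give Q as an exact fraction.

Q = 2348080849/425853740 in ≈ 5.514 in

Wet (AMC III): CN(III) = 23·85/(10 + 0.13·85) = 1955/(421/20) = 39100/421 ≈ 92.874
Retention S: 1000/CN − 10 with CN=92.874 → S = 300/391 ≈ 0.767 in
Ia = 0.2·(300/391) = 60/391 in ≈ 0.153 in
Excess rainfall: 6.350 − 0.153 = 6.197 in; P > Ia so Q > 0
Q: (48457/7820)² ÷ (54457/7820) = 2348080849/425853740 in (≈ 5.514 in)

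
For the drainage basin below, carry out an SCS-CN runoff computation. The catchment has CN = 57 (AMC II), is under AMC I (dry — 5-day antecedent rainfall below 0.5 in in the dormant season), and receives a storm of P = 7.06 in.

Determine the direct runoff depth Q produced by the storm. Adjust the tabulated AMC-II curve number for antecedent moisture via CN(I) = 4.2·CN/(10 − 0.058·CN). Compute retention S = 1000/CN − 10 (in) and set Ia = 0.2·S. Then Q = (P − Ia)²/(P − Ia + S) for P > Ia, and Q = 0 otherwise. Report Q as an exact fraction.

Q = 43073266681/76760078850 in ≈ 0.561 in

CN(I) from CN(II)=57: (4.2·57)/(10 − 0.058·57) = 119700/3347 ≈ 35.763
S = 1000/(119700/3347) − 10 = 21500/1197 in ≈ 17.962 in
Ia = 0.2·(21500/1197) = 4300/1197 in ≈ 3.592 in
P − Ia = 7.060 − 3.592 = 207541/59850 ≈ 3.468 in (> 0, runoff occurs)
Runoff Q = (P−Ia)²/(P−Ia+S) = (3.468)²/(3.468+17.962) = 43073266681/76760078850 ≈ 0.561 in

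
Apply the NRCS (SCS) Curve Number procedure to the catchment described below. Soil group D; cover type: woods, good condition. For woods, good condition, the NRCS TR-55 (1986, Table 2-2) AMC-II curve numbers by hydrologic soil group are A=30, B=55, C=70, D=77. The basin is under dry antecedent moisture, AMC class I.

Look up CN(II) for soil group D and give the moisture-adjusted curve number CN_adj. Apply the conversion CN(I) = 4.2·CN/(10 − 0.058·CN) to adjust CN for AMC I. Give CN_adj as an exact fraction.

NRCS table: woods, good condition, soil group D → CN(II) = 77
CN(I) from CN(II)=77: (4.2·77)/(10 − 0.058·77) = 161700/2767 ≈ 58.439

CN_adj = 161700/2767 ≈ 58.439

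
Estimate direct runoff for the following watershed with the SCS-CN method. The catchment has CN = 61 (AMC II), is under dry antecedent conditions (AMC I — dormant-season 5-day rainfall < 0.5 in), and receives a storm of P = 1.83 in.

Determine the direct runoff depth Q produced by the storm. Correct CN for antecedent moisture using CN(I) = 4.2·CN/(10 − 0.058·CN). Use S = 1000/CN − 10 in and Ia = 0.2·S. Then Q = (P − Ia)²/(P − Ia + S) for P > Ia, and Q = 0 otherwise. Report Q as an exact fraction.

CN(I) from CN(II)=61: (4.2·61)/(10 − 0.058·61) = 42700/1077 ≈ 39.647
Retention S: 1000/CN − 10 with CN=39.647 → S = 6500/427 ≈ 15.222 in
Ia = 0.2·(6500/427) = 1300/427 in ≈ 3.044 in
P = 1.830 ≤ Ia = 3.044 in: entire storm abstracted, Q = 0.

Q = 0 in ≈ 0.000 in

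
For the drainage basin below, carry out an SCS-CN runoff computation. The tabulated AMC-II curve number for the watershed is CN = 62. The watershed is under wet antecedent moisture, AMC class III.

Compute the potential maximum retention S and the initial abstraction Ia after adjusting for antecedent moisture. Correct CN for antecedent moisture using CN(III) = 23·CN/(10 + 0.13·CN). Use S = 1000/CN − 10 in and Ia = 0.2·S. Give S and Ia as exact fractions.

Wet (AMC III): CN(III) = 23·62/(10 + 0.13·62) = 1426/(903/50) = 71300/903 ≈ 78.959
Max retention: S = 1000/(71300/903) − 10 = 1900/713 in (≈ 2.665 in)
Ia = 0.2·(1900/713) = 380/713 in ≈ 0.533 in

S = 1900/713 in ≈ 2.665 in; Ia = 380/713 in ≈ 0.533 in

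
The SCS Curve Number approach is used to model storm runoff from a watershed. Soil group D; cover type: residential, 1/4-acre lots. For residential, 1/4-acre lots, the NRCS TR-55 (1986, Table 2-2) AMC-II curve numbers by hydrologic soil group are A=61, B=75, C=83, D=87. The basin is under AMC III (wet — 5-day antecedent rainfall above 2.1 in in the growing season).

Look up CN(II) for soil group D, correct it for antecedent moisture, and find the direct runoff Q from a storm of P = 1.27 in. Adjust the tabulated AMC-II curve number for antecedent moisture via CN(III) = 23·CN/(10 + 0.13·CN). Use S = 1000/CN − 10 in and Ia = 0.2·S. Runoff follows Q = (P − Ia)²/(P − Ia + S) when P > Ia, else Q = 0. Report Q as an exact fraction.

NRCS table: residential, 1/4-acre lots, soil group D → CN(II) = 87
Wet (AMC III): CN(III) = 23·87/(10 + 0.13·87) = 2001/(2131/100) = 200100/2131 ≈ 93.900
Max retention: S = 1000/(200100/2131) − 10 = 1300/2001 in (≈ 0.650 in)
Ia = 0.2S: 0.2·0.650 = 0.130 in (exactly 260/2001)
Excess rainfall: 1.270 − 0.130 = 1.140 in; P > Ia so Q > 0
Runoff Q = (P−Ia)²/(P−Ia+S) = (1.140)²/(1.140+0.650) = 52041928129/71661212700 ≈ 0.726 in

Q = 52041928129/71661212700 in ≈ 0.726 in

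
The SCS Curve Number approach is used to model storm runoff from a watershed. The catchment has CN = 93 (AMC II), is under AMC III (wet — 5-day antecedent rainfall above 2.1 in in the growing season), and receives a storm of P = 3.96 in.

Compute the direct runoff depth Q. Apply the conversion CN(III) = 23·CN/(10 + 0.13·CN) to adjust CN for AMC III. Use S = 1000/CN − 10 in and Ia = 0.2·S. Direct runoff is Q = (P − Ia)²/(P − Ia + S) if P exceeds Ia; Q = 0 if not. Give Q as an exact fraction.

Wet (AMC III): CN(III) = 23·93/(10 + 0.13·93) = 2139/(2209/100) = 213900/2209 ≈ 96.831
Max retention: S = 1000/(213900/2209) − 10 = 700/2139 in (≈ 0.327 in)
Ia = 0.2·(700/2139) = 140/2139 in ≈ 0.065 in
P − Ia = 3.960 − 0.065 = 208261/53475 ≈ 3.895 in (> 0, runoff occurs)
Runoff Q = (P−Ia)²/(P−Ia+S) = (3.895)²/(3.895+0.327) = 43372644121/12072569475 ≈ 3.593 in

Q = 43372644121/12072569475 in ≈ 3.593 in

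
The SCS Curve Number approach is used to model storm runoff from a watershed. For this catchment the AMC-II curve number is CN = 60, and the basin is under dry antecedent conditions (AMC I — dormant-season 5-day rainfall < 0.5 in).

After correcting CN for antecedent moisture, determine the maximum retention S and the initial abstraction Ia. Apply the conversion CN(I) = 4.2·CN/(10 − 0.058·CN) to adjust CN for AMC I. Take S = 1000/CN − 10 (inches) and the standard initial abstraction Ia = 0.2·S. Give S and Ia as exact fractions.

Dry (AMC I): CN(I) = 4.2·60/(10 − 0.058·60) = 252/(163/25) = 6300/163 ≈ 38.650
S = 1000/(6300/163) − 10 = 1000/63 in ≈ 15.873 in
Ia = 0.2·(1000/63) = 200/63 in ≈ 3.175 in

S = 1000/63 in ≈ 15.873 in; Ia = 200/63 in ≈ 3.175 in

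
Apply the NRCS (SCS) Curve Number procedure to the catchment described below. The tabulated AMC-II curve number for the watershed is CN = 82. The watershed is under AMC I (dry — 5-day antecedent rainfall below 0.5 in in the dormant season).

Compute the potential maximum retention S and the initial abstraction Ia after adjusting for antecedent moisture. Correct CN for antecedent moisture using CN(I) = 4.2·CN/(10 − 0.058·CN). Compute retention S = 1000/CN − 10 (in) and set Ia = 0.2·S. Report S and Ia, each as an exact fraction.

Adjust CN=82 to AMC I: 4.2·82/(10 − 0.058·82) → (1722/5) ÷ (1311/250) = 28700/437 ≈ 65.675
Max retention: S = 1000/(28700/437) − 10 = 1500/287 in (≈ 5.226 in)
Initial abstraction Ia = S/5 = (1500/287)/5 = 300/287 ≈ 1.045 in

S = 1500/287 in ≈ 5.226 in; Ia = 300/287 in ≈ 1.045 in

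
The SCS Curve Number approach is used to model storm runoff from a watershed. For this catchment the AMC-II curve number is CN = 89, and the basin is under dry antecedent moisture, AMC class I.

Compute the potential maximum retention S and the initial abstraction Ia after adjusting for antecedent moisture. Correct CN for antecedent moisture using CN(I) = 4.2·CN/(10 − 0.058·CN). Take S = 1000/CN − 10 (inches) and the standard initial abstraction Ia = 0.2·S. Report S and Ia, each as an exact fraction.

Adjust CN=89 to AMC I: 4.2·89/(10 − 0.058·89) → (1869/5) ÷ (2419/500) = 186900/2419 ≈ 77.263
S = 1000/(186900/2419) − 10 = 5500/1869 in ≈ 2.943 in
Ia = 0.2S: 0.2·2.943 = 0.589 in (exactly 1100/1869)

S = 5500/1869 in ≈ 2.943 in; Ia = 1100/1869 in ≈ 0.589 in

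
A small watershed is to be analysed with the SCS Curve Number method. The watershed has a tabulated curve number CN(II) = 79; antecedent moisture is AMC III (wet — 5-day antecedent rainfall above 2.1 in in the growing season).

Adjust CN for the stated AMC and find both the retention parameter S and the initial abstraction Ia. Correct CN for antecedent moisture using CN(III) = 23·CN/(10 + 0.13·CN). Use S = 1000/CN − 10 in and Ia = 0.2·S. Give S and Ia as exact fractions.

Wet (AMC III): CN(III) = 23·79/(10 + 0.13·79) = 1817/(2027/100) = 181700/2027 ≈ 89.640
Retention S: 1000/CN − 10 with CN=89.640 → S = 2100/1817 ≈ 1.156 in
Ia = 0.2·(2100/1817) = 420/1817 in ≈ 0.231 in

S = 2100/1817 in ≈ 1.156 in; Ia = 420/1817 in ≈ 0.231 in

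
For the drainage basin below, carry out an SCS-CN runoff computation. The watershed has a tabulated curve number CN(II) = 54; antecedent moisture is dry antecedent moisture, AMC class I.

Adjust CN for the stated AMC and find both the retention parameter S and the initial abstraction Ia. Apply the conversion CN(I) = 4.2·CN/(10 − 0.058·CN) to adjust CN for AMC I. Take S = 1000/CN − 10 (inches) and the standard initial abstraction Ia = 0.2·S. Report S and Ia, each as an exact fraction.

Adjust CN=54 to AMC I: 4.2·54/(10 − 0.058·54) → (1134/5) ÷ (1717/250) = 56700/1717 ≈ 33.023
Max retention: S = 1000/(56700/1717) − 10 = 11500/567 in (≈ 20.282 in)
Initial abstraction Ia = S/5 = (11500/567)/5 = 2300/567 ≈ 4.056 in

S = 11500/567 in ≈ 20.282 in; Ia = 2300/567 in ≈ 4.056 in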